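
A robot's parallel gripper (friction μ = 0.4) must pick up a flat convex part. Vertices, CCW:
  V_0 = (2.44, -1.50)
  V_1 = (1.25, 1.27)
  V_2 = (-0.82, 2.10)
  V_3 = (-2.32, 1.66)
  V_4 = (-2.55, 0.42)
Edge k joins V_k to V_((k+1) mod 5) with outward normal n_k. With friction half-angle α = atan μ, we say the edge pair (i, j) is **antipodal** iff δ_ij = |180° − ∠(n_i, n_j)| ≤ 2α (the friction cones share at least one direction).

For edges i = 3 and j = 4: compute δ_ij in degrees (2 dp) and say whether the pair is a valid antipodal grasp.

α = atan 0.4 = 21.80°;  2α = 43.60°
edge 3: e_3 = (-0.23, -1.24);  n_3 = (-0.9832, +0.1824)
edge 4: e_4 = (+4.99, -1.92);  n_4 = (-0.3591, -0.9333)
∠(n_3, n_4) = 79.46°
δ = |180° − 79.46°| = 100.54°
100.54° > 2α = 43.60°  →  invalid

δ = 100.54°, invalid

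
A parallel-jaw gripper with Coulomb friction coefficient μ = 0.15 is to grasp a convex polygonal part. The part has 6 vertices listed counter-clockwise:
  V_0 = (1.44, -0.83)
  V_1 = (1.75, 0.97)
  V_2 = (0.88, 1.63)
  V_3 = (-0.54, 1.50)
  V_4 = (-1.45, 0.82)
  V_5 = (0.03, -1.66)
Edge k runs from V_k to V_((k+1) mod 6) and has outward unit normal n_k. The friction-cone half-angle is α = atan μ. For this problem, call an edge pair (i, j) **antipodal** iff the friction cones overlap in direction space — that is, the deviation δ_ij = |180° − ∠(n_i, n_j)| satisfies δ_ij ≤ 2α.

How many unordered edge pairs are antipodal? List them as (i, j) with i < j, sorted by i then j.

count = 1; pairs: (3,5)

α = atan 0.15 = 8.53°;  2α = 17.06°
n_0 = (+0.9855, -0.1697)
n_1 = (+0.6044, +0.7967)
n_2 = (-0.0912, +0.9958)
n_3 = (-0.5986, +0.8011)
n_4 = (-0.8587, -0.5125)
n_5 = (+0.5073, -0.8618)
  (0,1): δ = 117.41°  ·
  (0,2): δ = 75.00°  ·
  (0,3): δ = 43.46°  ·
  (0,4): δ = 40.60°  ·
  (0,5): δ = 130.26°  ·
  (1,2): δ = 137.58°  ·
  (1,3): δ = 106.05°  ·
  (1,4): δ = 21.99°  ·
  (1,5): δ = 67.67°  ·
  (2,3): δ = 148.46°  ·
  (2,4): δ = 64.40°  ·
  (2,5): δ = 25.25°  ·
  (3,4): δ = 95.94°  ·
  (3,5): δ = 6.29°  ✓
  (4,5): δ = 90.34°  ·
antipodal pairs: 1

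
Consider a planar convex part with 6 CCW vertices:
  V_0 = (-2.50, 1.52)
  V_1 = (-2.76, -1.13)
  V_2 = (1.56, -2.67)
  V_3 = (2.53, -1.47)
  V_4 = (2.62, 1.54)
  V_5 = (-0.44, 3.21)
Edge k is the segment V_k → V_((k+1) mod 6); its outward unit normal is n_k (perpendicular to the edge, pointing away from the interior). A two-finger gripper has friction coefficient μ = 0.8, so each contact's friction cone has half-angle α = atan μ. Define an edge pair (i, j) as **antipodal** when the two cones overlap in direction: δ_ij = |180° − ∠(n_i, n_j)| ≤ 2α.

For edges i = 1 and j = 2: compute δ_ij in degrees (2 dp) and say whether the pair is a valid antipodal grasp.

δ = 109.33°, invalid

α = atan 0.8 = 38.66°;  2α = 77.32°
edge 1: e_1 = (+4.32, -1.54);  n_1 = (-0.3358, -0.9419)
edge 2: e_2 = (+0.97, +1.20);  n_2 = (+0.7777, -0.6286)
∠(n_1, n_2) = 70.67°
δ = |180° − 70.67°| = 109.33°
109.33° > 2α = 77.32°  →  invalid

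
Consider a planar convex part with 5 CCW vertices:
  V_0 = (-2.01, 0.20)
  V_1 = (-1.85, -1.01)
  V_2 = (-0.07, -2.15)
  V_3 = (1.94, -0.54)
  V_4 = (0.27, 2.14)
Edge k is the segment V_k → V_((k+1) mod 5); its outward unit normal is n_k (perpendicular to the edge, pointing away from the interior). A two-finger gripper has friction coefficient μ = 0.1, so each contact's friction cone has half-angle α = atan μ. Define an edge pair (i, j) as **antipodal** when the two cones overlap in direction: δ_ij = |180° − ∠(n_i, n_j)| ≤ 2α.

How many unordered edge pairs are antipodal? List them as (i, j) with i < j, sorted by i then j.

count = 1; pairs: (2,4)

α = atan 0.1 = 5.71°;  2α = 11.42°
n_0 = (-0.9914, -0.1311)
n_1 = (-0.5393, -0.8421)
n_2 = (+0.6252, -0.7805)
n_3 = (+0.8487, +0.5289)
n_4 = (-0.6480, +0.7616)
  (0,1): δ = 130.17°  ·
  (0,2): δ = 58.84°  ·
  (0,3): δ = 24.40°  ·
  (0,4): δ = 122.86°  ·
  (1,2): δ = 108.67°  ·
  (1,3): δ = 25.43°  ·
  (1,4): δ = 73.03°  ·
  (2,3): δ = 96.77°  ·
  (2,4): δ = 1.70°  ✓
  (3,4): δ = 81.53°  ·
antipodal pairs: 1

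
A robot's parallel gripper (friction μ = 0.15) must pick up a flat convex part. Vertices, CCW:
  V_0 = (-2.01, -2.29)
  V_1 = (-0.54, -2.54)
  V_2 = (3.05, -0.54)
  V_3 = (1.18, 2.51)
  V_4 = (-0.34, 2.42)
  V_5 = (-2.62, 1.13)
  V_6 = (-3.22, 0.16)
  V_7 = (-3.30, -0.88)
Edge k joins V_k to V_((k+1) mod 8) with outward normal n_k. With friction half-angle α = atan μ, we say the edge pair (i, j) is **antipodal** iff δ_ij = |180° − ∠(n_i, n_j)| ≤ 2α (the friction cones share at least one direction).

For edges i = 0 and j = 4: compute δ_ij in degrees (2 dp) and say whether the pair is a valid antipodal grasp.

α = atan 0.15 = 8.53°;  2α = 17.06°
edge 0: e_0 = (+1.47, -0.25);  n_0 = (-0.1677, -0.9858)
edge 4: e_4 = (-2.28, -1.29);  n_4 = (-0.4924, +0.8703)
∠(n_0, n_4) = 140.85°
δ = |180° − 140.85°| = 39.15°
39.15° > 2α = 17.06°  →  invalid

δ = 39.15°, invalid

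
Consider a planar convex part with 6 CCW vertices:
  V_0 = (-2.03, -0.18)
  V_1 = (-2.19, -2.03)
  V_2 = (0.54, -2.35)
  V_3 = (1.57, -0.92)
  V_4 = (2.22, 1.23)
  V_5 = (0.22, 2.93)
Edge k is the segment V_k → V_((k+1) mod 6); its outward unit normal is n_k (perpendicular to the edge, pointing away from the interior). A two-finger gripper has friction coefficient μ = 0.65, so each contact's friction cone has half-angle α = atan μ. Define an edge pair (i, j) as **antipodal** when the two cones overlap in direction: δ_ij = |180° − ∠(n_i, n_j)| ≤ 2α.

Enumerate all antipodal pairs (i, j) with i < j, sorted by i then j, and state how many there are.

count = 7; pairs: (0,2), (0,3), (0,4), (1,4), (1,5), (2,5), (3,5)

α = atan 0.65 = 33.02°;  2α = 66.05°
n_0 = (-0.9963, +0.0862)
n_1 = (-0.1164, -0.9932)
n_2 = (+0.8114, -0.5845)
n_3 = (+0.9572, -0.2894)
n_4 = (+0.6476, +0.7619)
n_5 = (-0.8102, +0.5862)
  (0,1): δ = 91.74°  ·
  (0,2): δ = 30.82°  ✓
  (0,3): δ = 11.88°  ✓
  (0,4): δ = 54.58°  ✓
  (0,5): δ = 149.06°  ·
  (1,2): δ = 119.08°  ·
  (1,3): δ = 100.14°  ·
  (1,4): δ = 33.68°  ✓
  (1,5): δ = 60.80°  ✓
  (2,3): δ = 161.06°  ·
  (2,4): δ = 94.60°  ·
  (2,5): δ = 0.12°  ✓
  (3,4): δ = 113.54°  ·
  (3,5): δ = 19.06°  ✓
  (4,5): δ = 85.52°  ·
antipodal pairs: 7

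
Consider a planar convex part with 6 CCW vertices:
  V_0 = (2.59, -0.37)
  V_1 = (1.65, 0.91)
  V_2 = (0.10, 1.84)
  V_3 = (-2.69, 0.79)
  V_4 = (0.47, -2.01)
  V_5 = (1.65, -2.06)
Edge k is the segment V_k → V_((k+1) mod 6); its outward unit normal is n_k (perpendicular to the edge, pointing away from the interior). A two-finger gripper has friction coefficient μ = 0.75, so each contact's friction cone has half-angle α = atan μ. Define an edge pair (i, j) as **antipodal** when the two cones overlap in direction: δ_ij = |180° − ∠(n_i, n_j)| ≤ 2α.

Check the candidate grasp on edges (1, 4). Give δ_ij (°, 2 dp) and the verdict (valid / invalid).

α = atan 0.75 = 36.87°;  2α = 73.74°
edge 1: e_1 = (-1.55, +0.93);  n_1 = (+0.5145, +0.8575)
edge 4: e_4 = (+1.18, -0.05);  n_4 = (-0.0423, -0.9991)
∠(n_1, n_4) = 151.46°
δ = |180° − 151.46°| = 28.54°
28.54° ≤ 2α = 73.74°  →  valid

δ = 28.54°, valid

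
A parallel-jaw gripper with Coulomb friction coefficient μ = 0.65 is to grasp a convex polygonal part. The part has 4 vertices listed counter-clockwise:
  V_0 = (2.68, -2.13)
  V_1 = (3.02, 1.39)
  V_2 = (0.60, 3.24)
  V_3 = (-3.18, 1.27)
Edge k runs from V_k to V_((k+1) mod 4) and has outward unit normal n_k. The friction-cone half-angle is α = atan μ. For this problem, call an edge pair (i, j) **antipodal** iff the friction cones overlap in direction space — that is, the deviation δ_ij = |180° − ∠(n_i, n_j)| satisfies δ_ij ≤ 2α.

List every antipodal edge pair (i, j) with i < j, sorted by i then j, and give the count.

α = atan 0.65 = 33.02°;  2α = 66.05°
n_0 = (+0.9954, -0.0961)
n_1 = (+0.6073, +0.7945)
n_2 = (-0.4622, +0.8868)
n_3 = (-0.5019, -0.8650)
  (0,1): δ = 121.88°  ·
  (0,2): δ = 56.96°  ✓
  (0,3): δ = 65.39°  ✓
  (1,2): δ = 115.08°  ·
  (1,3): δ = 7.27°  ✓
  (2,3): δ = 57.65°  ✓
antipodal pairs: 4

count = 4; pairs: (0,2), (0,3), (1,3), (2,3)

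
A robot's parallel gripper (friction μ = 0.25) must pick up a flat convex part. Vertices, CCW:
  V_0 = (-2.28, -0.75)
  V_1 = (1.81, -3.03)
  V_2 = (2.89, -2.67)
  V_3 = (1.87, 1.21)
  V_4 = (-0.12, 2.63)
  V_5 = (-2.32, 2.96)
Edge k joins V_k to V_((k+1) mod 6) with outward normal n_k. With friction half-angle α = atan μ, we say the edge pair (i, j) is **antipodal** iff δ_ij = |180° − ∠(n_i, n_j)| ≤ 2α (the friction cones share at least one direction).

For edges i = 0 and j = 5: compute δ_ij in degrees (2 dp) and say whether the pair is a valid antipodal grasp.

α = atan 0.25 = 14.04°;  2α = 28.07°
edge 0: e_0 = (+4.09, -2.28);  n_0 = (-0.4869, -0.8735)
edge 5: e_5 = (+0.04, -3.71);  n_5 = (-0.9999, -0.0108)
∠(n_0, n_5) = 60.24°
δ = |180° − 60.24°| = 119.76°
119.76° > 2α = 28.07°  →  invalid

δ = 119.76°, invalid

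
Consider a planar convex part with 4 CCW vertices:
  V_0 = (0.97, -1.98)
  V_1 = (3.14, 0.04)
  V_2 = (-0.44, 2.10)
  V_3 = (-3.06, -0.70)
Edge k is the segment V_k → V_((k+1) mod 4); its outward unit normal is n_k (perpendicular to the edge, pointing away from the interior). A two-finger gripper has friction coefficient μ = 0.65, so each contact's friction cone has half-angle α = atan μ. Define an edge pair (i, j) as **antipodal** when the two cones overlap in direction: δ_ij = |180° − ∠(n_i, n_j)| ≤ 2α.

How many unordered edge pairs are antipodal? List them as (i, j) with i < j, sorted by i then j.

count = 3; pairs: (0,2), (1,3), (2,3)

α = atan 0.65 = 33.02°;  2α = 66.05°
n_0 = (+0.6814, -0.7320)
n_1 = (+0.4987, +0.8667)
n_2 = (-0.7302, +0.6832)
n_3 = (-0.3027, -0.9531)
  (0,1): δ = 72.87°  ·
  (0,2): δ = 3.95°  ✓
  (0,3): δ = 119.43°  ·
  (1,2): δ = 103.18°  ·
  (1,3): δ = 12.30°  ✓
  (2,3): δ = 64.52°  ✓
antipodal pairs: 3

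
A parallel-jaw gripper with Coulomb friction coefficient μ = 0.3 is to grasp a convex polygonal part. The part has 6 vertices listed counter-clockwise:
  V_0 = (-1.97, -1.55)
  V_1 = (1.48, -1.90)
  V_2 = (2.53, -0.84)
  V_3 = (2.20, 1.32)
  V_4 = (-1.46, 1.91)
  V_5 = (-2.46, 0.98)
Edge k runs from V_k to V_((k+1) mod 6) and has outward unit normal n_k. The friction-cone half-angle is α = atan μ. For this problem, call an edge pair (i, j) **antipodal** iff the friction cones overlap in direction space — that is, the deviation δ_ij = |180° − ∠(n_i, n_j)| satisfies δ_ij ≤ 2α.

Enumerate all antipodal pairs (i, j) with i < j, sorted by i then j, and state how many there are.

α = atan 0.3 = 16.70°;  2α = 33.40°
n_0 = (-0.1009, -0.9949)
n_1 = (+0.7105, -0.7037)
n_2 = (+0.9885, +0.1510)
n_3 = (+0.1591, +0.9873)
n_4 = (-0.6810, +0.7323)
n_5 = (-0.9818, -0.1901)
  (0,1): δ = 128.94°  ·
  (0,2): δ = 75.52°  ·
  (0,3): δ = 3.36°  ✓
  (0,4): δ = 48.72°  ·
  (0,5): δ = 106.75°  ·
  (1,2): δ = 126.59°  ·
  (1,3): δ = 54.43°  ·
  (1,4): δ = 2.35°  ✓
  (1,5): δ = 55.69°  ·
  (2,3): δ = 107.84°  ·
  (2,4): δ = 55.76°  ·
  (2,5): δ = 2.27°  ✓
  (3,4): δ = 127.92°  ·
  (3,5): δ = 69.88°  ·
  (4,5): δ = 121.96°  ·
antipodal pairs: 3

count = 3; pairs: (0,3), (1,4), (2,5)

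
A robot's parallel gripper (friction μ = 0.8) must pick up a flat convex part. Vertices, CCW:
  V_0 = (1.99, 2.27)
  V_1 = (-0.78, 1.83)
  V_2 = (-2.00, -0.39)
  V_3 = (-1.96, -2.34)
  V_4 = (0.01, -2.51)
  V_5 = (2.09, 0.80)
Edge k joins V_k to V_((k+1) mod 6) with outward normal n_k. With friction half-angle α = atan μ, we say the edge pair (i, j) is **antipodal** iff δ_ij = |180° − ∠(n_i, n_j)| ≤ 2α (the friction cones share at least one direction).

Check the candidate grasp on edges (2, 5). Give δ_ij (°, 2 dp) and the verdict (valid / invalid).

δ = 2.72°, valid

α = atan 0.8 = 38.66°;  2α = 77.32°
edge 2: e_2 = (+0.04, -1.95);  n_2 = (-0.9998, -0.0205)
edge 5: e_5 = (-0.10, +1.47);  n_5 = (+0.9977, +0.0679)
∠(n_2, n_5) = 177.28°
δ = |180° − 177.28°| = 2.72°
2.72° ≤ 2α = 77.32°  →  valid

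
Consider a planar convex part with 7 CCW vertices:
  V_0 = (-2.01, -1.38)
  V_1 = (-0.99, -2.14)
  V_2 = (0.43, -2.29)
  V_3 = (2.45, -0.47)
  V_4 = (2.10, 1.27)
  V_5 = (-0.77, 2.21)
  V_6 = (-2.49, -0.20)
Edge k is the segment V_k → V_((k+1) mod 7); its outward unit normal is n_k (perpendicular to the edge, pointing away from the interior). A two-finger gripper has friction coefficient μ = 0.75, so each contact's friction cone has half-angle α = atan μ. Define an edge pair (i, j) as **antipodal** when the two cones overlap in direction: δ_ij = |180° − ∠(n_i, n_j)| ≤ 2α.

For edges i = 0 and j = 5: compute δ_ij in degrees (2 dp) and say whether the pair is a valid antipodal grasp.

α = atan 0.75 = 36.87°;  2α = 73.74°
edge 0: e_0 = (+1.02, -0.76);  n_0 = (-0.5975, -0.8019)
edge 5: e_5 = (-1.72, -2.41);  n_5 = (-0.8140, +0.5809)
∠(n_0, n_5) = 88.83°
δ = |180° − 88.83°| = 91.17°
91.17° > 2α = 73.74°  →  invalid

δ = 91.17°, invalid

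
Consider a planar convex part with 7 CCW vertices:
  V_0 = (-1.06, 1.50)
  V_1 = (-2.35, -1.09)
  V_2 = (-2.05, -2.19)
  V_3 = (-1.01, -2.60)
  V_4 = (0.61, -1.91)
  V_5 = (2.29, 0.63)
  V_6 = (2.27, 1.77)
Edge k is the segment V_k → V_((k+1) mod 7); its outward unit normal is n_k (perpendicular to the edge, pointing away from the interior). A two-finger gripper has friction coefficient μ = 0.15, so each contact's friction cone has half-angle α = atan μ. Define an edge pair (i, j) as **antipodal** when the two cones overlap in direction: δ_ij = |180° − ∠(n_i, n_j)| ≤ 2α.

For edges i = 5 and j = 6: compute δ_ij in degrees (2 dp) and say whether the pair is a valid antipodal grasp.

δ = 86.37°, invalid

α = atan 0.15 = 8.53°;  2α = 17.06°
edge 5: e_5 = (-0.02, +1.14);  n_5 = (+0.9998, +0.0175)
edge 6: e_6 = (-3.33, -0.27);  n_6 = (-0.0808, +0.9967)
∠(n_5, n_6) = 93.63°
δ = |180° − 93.63°| = 86.37°
86.37° > 2α = 17.06°  →  invalid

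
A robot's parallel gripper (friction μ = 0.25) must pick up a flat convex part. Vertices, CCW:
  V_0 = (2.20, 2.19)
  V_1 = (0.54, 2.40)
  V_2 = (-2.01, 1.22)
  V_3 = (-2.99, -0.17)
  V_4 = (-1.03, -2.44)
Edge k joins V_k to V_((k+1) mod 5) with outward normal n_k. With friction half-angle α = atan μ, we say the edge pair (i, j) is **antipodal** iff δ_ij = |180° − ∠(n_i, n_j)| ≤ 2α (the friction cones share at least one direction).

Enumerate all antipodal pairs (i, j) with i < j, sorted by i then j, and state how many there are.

count = 1; pairs: (2,4)

α = atan 0.25 = 14.04°;  2α = 28.07°
n_0 = (+0.1255, +0.9921)
n_1 = (-0.4200, +0.9075)
n_2 = (-0.8173, +0.5762)
n_3 = (-0.7569, -0.6535)
n_4 = (+0.8201, -0.5722)
  (0,1): δ = 147.96°  ·
  (0,2): δ = 117.98°  ·
  (0,3): δ = 41.98°  ·
  (0,4): δ = 62.31°  ·
  (1,2): δ = 150.02°  ·
  (1,3): δ = 74.02°  ·
  (1,4): δ = 30.27°  ·
  (2,3): δ = 104.01°  ·
  (2,4): δ = 0.28°  ✓
  (3,4): δ = 75.71°  ·
antipodal pairs: 1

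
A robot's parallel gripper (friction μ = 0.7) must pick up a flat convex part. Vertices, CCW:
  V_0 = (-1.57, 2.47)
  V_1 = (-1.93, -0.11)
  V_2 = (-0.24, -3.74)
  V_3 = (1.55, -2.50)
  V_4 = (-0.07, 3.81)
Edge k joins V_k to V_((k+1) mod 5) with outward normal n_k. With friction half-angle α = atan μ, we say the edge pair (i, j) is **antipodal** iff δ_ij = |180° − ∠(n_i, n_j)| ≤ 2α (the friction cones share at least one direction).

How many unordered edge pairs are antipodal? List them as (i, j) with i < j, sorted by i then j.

count = 5; pairs: (0,2), (0,3), (1,3), (2,4), (3,4)

α = atan 0.7 = 34.99°;  2α = 69.98°
n_0 = (-0.9904, +0.1382)
n_1 = (-0.9066, -0.4221)
n_2 = (+0.5694, -0.8220)
n_3 = (+0.9686, +0.2487)
n_4 = (-0.6662, +0.7458)
  (0,1): δ = 147.09°  ·
  (0,2): δ = 47.34°  ✓
  (0,3): δ = 22.34°  ✓
  (0,4): δ = 139.72°  ·
  (1,2): δ = 80.25°  ·
  (1,3): δ = 10.57°  ✓
  (1,4): δ = 106.81°  ·
  (2,3): δ = 110.31°  ·
  (2,4): δ = 7.06°  ✓
  (3,4): δ = 62.62°  ✓
antipodal pairs: 5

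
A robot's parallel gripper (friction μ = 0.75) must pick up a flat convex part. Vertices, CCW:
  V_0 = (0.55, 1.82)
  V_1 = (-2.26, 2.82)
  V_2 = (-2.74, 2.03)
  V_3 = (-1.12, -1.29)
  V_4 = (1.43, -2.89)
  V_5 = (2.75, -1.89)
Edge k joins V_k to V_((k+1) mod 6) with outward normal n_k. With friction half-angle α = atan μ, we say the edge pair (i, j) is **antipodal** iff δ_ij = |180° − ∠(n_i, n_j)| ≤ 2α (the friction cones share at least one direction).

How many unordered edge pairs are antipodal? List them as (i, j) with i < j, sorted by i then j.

count = 7; pairs: (0,2), (0,3), (0,4), (1,4), (1,5), (2,5), (3,5)

α = atan 0.75 = 36.87°;  2α = 73.74°
n_0 = (+0.3353, +0.9421)
n_1 = (-0.8546, +0.5193)
n_2 = (-0.8987, -0.4385)
n_3 = (-0.5315, -0.8471)
n_4 = (+0.6039, -0.7971)
n_5 = (+0.8601, +0.5101)
  (0,1): δ = 101.69°  ·
  (0,2): δ = 44.40°  ✓
  (0,3): δ = 12.52°  ✓
  (0,4): δ = 56.74°  ✓
  (0,5): δ = 140.26°  ·
  (1,2): δ = 122.71°  ·
  (1,3): δ = 90.82°  ·
  (1,4): δ = 21.57°  ✓
  (1,5): δ = 61.95°  ✓
  (2,3): δ = 148.12°  ·
  (2,4): δ = 78.86°  ·
  (2,5): δ = 4.66°  ✓
  (3,4): δ = 110.75°  ·
  (3,5): δ = 27.23°  ✓
  (4,5): δ = 96.48°  ·
antipodal pairs: 7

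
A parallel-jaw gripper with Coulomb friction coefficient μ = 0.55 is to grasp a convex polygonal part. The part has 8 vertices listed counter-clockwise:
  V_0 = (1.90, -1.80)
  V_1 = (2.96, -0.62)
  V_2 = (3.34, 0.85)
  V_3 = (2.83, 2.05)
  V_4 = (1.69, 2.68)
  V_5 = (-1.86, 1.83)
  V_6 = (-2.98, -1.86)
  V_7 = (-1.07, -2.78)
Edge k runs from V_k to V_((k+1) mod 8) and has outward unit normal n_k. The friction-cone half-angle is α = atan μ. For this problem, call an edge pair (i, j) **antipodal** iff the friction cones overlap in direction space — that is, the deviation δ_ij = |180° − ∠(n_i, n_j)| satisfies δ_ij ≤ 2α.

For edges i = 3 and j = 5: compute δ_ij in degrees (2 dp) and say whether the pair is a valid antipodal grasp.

δ = 77.96°, invalid

α = atan 0.55 = 28.81°;  2α = 57.62°
edge 3: e_3 = (-1.14, +0.63);  n_3 = (+0.4837, +0.8752)
edge 5: e_5 = (-1.12, -3.69);  n_5 = (-0.9569, +0.2904)
∠(n_3, n_5) = 102.04°
δ = |180° − 102.04°| = 77.96°
77.96° > 2α = 57.62°  →  invalid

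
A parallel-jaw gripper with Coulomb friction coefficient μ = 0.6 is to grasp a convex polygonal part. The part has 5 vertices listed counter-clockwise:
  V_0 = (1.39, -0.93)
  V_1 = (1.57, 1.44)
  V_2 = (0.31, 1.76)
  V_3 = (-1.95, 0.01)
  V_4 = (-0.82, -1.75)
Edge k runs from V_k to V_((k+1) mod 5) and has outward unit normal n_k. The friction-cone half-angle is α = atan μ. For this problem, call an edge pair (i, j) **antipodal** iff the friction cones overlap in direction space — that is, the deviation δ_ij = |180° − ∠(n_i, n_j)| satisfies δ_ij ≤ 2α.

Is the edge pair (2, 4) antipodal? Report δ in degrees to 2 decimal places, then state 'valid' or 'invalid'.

δ = 17.40°, valid

α = atan 0.6 = 30.96°;  2α = 61.93°
edge 2: e_2 = (-2.26, -1.75);  n_2 = (-0.6122, +0.7907)
edge 4: e_4 = (+2.21, +0.82);  n_4 = (+0.3479, -0.9375)
∠(n_2, n_4) = 162.60°
δ = |180° − 162.60°| = 17.40°
17.40° ≤ 2α = 61.93°  →  valid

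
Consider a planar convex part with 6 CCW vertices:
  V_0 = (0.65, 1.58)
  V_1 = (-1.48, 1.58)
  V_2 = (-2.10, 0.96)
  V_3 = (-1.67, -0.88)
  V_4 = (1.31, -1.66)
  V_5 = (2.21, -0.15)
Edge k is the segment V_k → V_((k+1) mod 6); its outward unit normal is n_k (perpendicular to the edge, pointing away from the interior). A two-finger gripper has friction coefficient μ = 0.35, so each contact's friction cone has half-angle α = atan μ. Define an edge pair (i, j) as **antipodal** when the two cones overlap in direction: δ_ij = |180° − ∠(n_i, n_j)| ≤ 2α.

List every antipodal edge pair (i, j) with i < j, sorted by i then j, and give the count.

α = atan 0.35 = 19.29°;  2α = 38.58°
n_0 = (+0.0000, +1.0000)
n_1 = (-0.7071, +0.7071)
n_2 = (-0.9738, -0.2276)
n_3 = (-0.2532, -0.9674)
n_4 = (+0.8590, -0.5120)
n_5 = (+0.7427, +0.6697)
  (0,1): δ = 135.00°  ·
  (0,2): δ = 76.85°  ·
  (0,3): δ = 14.67°  ✓
  (0,4): δ = 59.20°  ·
  (0,5): δ = 132.04°  ·
  (1,2): δ = 121.85°  ·
  (1,3): δ = 59.67°  ·
  (1,4): δ = 14.20°  ✓
  (1,5): δ = 87.04°  ·
  (2,3): δ = 117.82°  ·
  (2,4): δ = 43.95°  ·
  (2,5): δ = 28.89°  ✓
  (3,4): δ = 106.13°  ·
  (3,5): δ = 33.29°  ✓
  (4,5): δ = 107.16°  ·
antipodal pairs: 4

count = 4; pairs: (0,3), (1,4), (2,5), (3,5)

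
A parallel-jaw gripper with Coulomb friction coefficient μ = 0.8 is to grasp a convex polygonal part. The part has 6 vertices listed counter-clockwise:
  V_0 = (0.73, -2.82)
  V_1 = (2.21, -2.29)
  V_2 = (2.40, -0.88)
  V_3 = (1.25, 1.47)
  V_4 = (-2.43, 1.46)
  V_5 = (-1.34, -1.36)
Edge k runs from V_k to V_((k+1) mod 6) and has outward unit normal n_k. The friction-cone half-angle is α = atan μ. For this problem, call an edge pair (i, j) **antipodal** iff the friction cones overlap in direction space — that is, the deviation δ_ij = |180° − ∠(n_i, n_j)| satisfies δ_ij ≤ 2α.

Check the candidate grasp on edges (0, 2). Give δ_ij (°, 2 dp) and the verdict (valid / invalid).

α = atan 0.8 = 38.66°;  2α = 77.32°
edge 0: e_0 = (+1.48, +0.53);  n_0 = (+0.3371, -0.9415)
edge 2: e_2 = (-1.15, +2.35);  n_2 = (+0.8982, +0.4396)
∠(n_0, n_2) = 96.37°
δ = |180° − 96.37°| = 83.63°
83.63° > 2α = 77.32°  →  invalid

δ = 83.63°, invalid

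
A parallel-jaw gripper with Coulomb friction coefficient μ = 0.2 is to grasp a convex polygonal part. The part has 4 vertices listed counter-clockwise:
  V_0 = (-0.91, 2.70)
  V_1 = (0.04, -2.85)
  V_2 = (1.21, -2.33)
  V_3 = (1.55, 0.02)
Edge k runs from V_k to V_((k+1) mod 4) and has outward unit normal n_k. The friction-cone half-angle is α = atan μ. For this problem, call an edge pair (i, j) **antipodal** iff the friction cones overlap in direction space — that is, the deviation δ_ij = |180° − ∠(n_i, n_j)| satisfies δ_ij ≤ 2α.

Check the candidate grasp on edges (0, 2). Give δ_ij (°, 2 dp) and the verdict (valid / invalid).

α = atan 0.2 = 11.31°;  2α = 22.62°
edge 0: e_0 = (+0.95, -5.55);  n_0 = (-0.9857, -0.1687)
edge 2: e_2 = (+0.34, +2.35);  n_2 = (+0.9897, -0.1432)
∠(n_0, n_2) = 162.05°
δ = |180° − 162.05°| = 17.95°
17.95° ≤ 2α = 22.62°  →  valid

δ = 17.95°, valid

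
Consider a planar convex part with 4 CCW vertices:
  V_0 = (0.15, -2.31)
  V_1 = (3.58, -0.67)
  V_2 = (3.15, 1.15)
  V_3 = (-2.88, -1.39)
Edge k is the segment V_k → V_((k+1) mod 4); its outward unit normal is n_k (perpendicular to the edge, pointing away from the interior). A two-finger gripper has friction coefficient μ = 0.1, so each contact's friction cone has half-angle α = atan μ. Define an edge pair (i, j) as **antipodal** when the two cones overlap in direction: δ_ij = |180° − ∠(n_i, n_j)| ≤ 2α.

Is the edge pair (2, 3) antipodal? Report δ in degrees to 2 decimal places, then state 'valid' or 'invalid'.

δ = 39.73°, invalid

α = atan 0.1 = 5.71°;  2α = 11.42°
edge 2: e_2 = (-6.03, -2.54);  n_2 = (-0.3882, +0.9216)
edge 3: e_3 = (+3.03, -0.92);  n_3 = (-0.2905, -0.9569)
∠(n_2, n_3) = 140.27°
δ = |180° − 140.27°| = 39.73°
39.73° > 2α = 11.42°  →  invalid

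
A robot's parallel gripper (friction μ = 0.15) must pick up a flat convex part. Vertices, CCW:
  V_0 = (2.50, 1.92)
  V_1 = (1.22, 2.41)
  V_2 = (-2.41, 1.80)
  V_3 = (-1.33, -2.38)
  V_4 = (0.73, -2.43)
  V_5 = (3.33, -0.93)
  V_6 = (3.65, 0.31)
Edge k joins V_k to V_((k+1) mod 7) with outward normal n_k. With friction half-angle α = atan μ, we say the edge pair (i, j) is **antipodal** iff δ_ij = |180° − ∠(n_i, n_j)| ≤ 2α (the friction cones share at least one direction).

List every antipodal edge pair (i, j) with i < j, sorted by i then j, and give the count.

count = 1; pairs: (1,3)

α = atan 0.15 = 8.53°;  2α = 17.06°
n_0 = (+0.3575, +0.9339)
n_1 = (-0.1657, +0.9862)
n_2 = (-0.9682, -0.2502)
n_3 = (-0.0243, -0.9997)
n_4 = (+0.4997, -0.8662)
n_5 = (+0.9683, -0.2499)
n_6 = (+0.8137, +0.5812)
  (0,1): δ = 149.51°  ·
  (0,2): δ = 54.57°  ·
  (0,3): δ = 19.56°  ·
  (0,4): δ = 50.93°  ·
  (0,5): δ = 96.48°  ·
  (0,6): δ = 146.49°  ·
  (1,2): δ = 85.05°  ·
  (1,3): δ = 10.93°  ✓
  (1,4): δ = 20.44°  ·
  (1,5): δ = 65.99°  ·
  (1,6): δ = 116.00°  ·
  (2,3): δ = 105.88°  ·
  (2,4): δ = 74.51°  ·
  (2,5): δ = 28.96°  ·
  (2,6): δ = 21.05°  ·
  (3,4): δ = 148.63°  ·
  (3,5): δ = 103.08°  ·
  (3,6): δ = 53.07°  ·
  (4,5): δ = 134.45°  ·
  (4,6): δ = 84.44°  ·
  (5,6): δ = 129.99°  ·
antipodal pairs: 1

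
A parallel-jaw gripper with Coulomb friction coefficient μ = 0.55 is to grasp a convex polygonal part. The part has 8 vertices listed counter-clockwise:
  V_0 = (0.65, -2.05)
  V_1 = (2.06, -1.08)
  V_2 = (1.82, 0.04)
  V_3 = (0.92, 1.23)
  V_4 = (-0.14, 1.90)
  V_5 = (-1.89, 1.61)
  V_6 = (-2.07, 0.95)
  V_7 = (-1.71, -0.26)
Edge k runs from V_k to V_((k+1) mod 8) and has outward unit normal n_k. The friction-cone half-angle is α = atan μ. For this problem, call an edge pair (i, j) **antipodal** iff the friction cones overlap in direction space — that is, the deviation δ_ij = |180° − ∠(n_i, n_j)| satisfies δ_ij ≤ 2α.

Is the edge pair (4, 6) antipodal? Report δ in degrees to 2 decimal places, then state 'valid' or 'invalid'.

δ = 82.84°, invalid

α = atan 0.55 = 28.81°;  2α = 57.62°
edge 4: e_4 = (-1.75, -0.29);  n_4 = (-0.1635, +0.9865)
edge 6: e_6 = (+0.36, -1.21);  n_6 = (-0.9585, -0.2852)
∠(n_4, n_6) = 97.16°
δ = |180° − 97.16°| = 82.84°
82.84° > 2α = 57.62°  →  invalid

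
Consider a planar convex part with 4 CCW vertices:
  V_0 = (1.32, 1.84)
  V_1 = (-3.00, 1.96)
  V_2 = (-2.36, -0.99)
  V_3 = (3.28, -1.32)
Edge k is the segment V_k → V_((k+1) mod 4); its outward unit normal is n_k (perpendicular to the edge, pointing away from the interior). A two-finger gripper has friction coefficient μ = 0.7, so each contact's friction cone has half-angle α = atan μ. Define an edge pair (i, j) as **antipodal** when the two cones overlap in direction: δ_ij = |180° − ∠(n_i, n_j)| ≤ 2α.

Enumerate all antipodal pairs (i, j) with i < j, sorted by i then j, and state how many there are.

α = atan 0.7 = 34.99°;  2α = 69.98°
n_0 = (+0.0278, +0.9996)
n_1 = (-0.9773, -0.2120)
n_2 = (-0.0584, -0.9983)
n_3 = (+0.8498, +0.5271)
  (0,1): δ = 76.17°  ·
  (0,2): δ = 1.76°  ✓
  (0,3): δ = 123.40°  ·
  (1,2): δ = 105.59°  ·
  (1,3): δ = 19.57°  ✓
  (2,3): δ = 54.84°  ✓
antipodal pairs: 3

count = 3; pairs: (0,2), (1,3), (2,3)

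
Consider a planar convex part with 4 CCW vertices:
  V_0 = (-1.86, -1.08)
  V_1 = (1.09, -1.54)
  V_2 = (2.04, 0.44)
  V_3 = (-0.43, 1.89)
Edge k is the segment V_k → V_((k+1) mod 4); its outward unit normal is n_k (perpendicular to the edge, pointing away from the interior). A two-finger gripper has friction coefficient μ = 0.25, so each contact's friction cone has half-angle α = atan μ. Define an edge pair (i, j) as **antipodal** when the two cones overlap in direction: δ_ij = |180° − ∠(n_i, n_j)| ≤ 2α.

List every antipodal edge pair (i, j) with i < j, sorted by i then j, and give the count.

α = atan 0.25 = 14.04°;  2α = 28.07°
n_0 = (-0.1541, -0.9881)
n_1 = (+0.9016, -0.4326)
n_2 = (+0.5063, +0.8624)
n_3 = (-0.9010, +0.4338)
  (0,1): δ = 106.77°  ·
  (0,2): δ = 21.55°  ✓
  (0,3): δ = 73.15°  ·
  (1,2): δ = 94.78°  ·
  (1,3): δ = 0.08°  ✓
  (2,3): δ = 85.30°  ·
antipodal pairs: 2

count = 2; pairs: (0,2), (1,3)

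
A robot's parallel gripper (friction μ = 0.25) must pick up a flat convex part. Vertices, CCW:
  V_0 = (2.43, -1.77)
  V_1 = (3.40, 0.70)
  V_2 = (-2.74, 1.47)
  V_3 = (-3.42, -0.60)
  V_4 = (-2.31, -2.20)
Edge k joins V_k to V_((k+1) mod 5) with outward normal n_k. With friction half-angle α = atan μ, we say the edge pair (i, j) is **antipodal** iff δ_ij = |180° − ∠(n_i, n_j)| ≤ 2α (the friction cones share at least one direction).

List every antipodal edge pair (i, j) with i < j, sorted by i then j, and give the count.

α = atan 0.25 = 14.04°;  2α = 28.07°
n_0 = (+0.9308, -0.3655)
n_1 = (+0.1244, +0.9922)
n_2 = (-0.9501, +0.3121)
n_3 = (-0.8216, -0.5700)
n_4 = (+0.0903, -0.9959)
  (0,1): δ = 75.71°  ·
  (0,2): δ = 3.26°  ✓
  (0,3): δ = 56.19°  ·
  (0,4): δ = 116.62°  ·
  (1,2): δ = 101.04°  ·
  (1,3): δ = 48.10°  ·
  (1,4): δ = 12.33°  ✓
  (2,3): δ = 127.06°  ·
  (2,4): δ = 66.63°  ·
  (3,4): δ = 119.57°  ·
antipodal pairs: 2

count = 2; pairs: (0,2), (1,4)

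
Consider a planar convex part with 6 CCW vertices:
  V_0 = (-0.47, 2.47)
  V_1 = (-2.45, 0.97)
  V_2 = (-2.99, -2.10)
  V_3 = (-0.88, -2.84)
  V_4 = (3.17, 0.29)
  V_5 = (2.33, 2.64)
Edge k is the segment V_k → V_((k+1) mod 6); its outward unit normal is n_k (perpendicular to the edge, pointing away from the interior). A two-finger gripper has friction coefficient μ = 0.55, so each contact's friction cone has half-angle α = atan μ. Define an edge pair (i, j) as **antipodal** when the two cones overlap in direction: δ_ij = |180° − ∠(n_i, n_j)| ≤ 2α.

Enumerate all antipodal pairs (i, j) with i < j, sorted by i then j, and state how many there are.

count = 7; pairs: (0,2), (0,3), (1,3), (1,4), (2,4), (2,5), (3,5)

α = atan 0.55 = 28.81°;  2α = 57.62°
n_0 = (-0.6039, +0.7971)
n_1 = (-0.9849, +0.1732)
n_2 = (-0.3309, -0.9436)
n_3 = (+0.6115, -0.7912)
n_4 = (+0.9417, +0.3366)
n_5 = (-0.0606, +0.9982)
  (0,1): δ = 137.12°  ·
  (0,2): δ = 56.47°  ✓
  (0,3): δ = 0.55°  ✓
  (0,4): δ = 72.52°  ·
  (0,5): δ = 146.33°  ·
  (1,2): δ = 99.35°  ·
  (1,3): δ = 42.33°  ✓
  (1,4): δ = 29.65°  ✓
  (1,5): δ = 103.45°  ·
  (2,3): δ = 122.98°  ·
  (2,4): δ = 51.00°  ✓
  (2,5): δ = 22.80°  ✓
  (3,4): δ = 108.03°  ·
  (3,5): δ = 34.22°  ✓
  (4,5): δ = 106.19°  ·
antipodal pairs: 7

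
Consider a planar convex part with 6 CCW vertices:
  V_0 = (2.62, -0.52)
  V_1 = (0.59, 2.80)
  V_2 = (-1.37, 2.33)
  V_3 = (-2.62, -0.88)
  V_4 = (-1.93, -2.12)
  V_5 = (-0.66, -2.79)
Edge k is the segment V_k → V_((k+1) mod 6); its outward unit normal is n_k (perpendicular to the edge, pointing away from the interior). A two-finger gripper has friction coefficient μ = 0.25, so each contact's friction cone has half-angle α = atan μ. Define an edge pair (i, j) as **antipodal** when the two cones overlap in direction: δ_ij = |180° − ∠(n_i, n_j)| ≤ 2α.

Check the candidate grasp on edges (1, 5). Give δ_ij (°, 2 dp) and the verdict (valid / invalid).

δ = 21.20°, valid

α = atan 0.25 = 14.04°;  2α = 28.07°
edge 1: e_1 = (-1.96, -0.47);  n_1 = (-0.2332, +0.9724)
edge 5: e_5 = (+3.28, +2.27);  n_5 = (+0.5691, -0.8223)
∠(n_1, n_5) = 158.80°
δ = |180° − 158.80°| = 21.20°
21.20° ≤ 2α = 28.07°  →  valid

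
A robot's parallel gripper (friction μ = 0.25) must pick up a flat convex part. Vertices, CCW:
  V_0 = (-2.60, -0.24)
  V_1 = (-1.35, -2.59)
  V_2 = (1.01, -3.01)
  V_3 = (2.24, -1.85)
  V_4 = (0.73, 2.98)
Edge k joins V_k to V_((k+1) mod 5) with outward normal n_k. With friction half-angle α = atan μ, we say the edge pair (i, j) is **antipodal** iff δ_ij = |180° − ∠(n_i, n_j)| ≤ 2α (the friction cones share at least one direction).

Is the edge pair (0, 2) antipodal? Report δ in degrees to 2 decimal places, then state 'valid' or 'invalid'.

δ = 74.69°, invalid

α = atan 0.25 = 14.04°;  2α = 28.07°
edge 0: e_0 = (+1.25, -2.35);  n_0 = (-0.8829, -0.4696)
edge 2: e_2 = (+1.23, +1.16);  n_2 = (+0.6861, -0.7275)
∠(n_0, n_2) = 105.31°
δ = |180° − 105.31°| = 74.69°
74.69° > 2α = 28.07°  →  invalid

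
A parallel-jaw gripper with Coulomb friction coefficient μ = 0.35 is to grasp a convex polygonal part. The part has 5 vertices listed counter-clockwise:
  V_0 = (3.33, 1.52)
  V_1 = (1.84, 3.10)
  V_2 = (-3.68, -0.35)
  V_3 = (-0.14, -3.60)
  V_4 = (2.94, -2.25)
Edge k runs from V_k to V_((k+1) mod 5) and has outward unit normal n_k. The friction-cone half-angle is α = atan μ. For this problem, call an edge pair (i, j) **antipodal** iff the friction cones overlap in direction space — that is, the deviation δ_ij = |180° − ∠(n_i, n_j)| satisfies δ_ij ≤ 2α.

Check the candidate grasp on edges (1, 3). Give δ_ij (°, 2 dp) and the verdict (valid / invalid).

δ = 8.34°, valid

α = atan 0.35 = 19.29°;  2α = 38.58°
edge 1: e_1 = (-5.52, -3.45);  n_1 = (-0.5300, +0.8480)
edge 3: e_3 = (+3.08, +1.35);  n_3 = (+0.4014, -0.9159)
∠(n_1, n_3) = 171.66°
δ = |180° − 171.66°| = 8.34°
8.34° ≤ 2α = 38.58°  →  valid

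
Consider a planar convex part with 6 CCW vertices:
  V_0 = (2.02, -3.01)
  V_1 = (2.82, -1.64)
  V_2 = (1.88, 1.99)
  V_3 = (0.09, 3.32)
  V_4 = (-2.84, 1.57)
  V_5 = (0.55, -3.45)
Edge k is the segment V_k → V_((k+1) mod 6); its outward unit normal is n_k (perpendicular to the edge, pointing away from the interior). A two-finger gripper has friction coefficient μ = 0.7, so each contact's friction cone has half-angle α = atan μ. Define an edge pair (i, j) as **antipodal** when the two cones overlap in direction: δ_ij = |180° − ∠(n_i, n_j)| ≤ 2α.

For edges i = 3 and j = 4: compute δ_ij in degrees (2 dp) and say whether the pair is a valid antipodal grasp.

α = atan 0.7 = 34.99°;  2α = 69.98°
edge 3: e_3 = (-2.93, -1.75);  n_3 = (-0.5128, +0.8585)
edge 4: e_4 = (+3.39, -5.02);  n_4 = (-0.8287, -0.5596)
∠(n_3, n_4) = 93.18°
δ = |180° − 93.18°| = 86.82°
86.82° > 2α = 69.98°  →  invalid

δ = 86.82°, invalid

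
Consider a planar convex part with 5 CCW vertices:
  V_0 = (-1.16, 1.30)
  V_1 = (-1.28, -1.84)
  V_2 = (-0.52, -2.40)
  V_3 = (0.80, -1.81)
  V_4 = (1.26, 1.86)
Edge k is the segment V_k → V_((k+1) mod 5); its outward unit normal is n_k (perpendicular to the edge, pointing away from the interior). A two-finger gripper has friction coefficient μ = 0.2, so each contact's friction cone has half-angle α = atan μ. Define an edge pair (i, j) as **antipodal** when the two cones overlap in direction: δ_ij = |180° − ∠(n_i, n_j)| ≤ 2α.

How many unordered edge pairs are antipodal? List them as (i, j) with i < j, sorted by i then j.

α = atan 0.2 = 11.31°;  2α = 22.62°
n_0 = (-0.9993, +0.0382)
n_1 = (-0.5932, -0.8051)
n_2 = (+0.4081, -0.9130)
n_3 = (+0.9922, -0.1244)
n_4 = (-0.2254, +0.9743)
  (0,1): δ = 124.20°  ·
  (0,2): δ = 63.73°  ·
  (0,3): δ = 4.96°  ✓
  (0,4): δ = 105.22°  ·
  (1,2): δ = 119.53°  ·
  (1,3): δ = 60.76°  ·
  (1,4): δ = 49.41°  ·
  (2,3): δ = 121.23°  ·
  (2,4): δ = 11.05°  ✓
  (3,4): δ = 69.83°  ·
antipodal pairs: 2

count = 2; pairs: (0,3), (2,4)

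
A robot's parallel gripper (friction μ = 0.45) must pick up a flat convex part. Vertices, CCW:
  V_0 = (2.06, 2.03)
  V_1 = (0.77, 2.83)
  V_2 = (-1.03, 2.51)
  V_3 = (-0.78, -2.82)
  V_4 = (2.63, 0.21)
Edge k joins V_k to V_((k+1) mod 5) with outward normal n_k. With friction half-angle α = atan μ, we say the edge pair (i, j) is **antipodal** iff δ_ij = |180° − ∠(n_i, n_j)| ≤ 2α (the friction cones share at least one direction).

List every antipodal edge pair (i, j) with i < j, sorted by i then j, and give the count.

count = 2; pairs: (1,3), (2,4)

α = atan 0.45 = 24.23°;  2α = 48.46°
n_0 = (+0.5270, +0.8498)
n_1 = (-0.1750, +0.9846)
n_2 = (-0.9989, -0.0469)
n_3 = (+0.6642, -0.7475)
n_4 = (+0.9543, +0.2989)
  (0,1): δ = 138.11°  ·
  (0,2): δ = 55.51°  ·
  (0,3): δ = 73.43°  ·
  (0,4): δ = 139.20°  ·
  (1,2): δ = 97.40°  ·
  (1,3): δ = 31.54°  ✓
  (1,4): δ = 97.31°  ·
  (2,3): δ = 51.06°  ·
  (2,4): δ = 14.70°  ✓
  (3,4): δ = 114.23°  ·
antipodal pairs: 2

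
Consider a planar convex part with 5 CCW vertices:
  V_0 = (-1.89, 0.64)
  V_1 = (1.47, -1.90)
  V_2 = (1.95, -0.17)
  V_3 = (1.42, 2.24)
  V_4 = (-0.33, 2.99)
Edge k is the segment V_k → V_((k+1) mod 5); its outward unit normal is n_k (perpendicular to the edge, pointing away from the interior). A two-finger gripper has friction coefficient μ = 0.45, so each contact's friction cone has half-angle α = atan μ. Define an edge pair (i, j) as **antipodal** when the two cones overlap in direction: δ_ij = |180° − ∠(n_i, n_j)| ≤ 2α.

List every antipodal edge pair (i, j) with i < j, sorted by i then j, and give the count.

α = atan 0.45 = 24.23°;  2α = 48.46°
n_0 = (-0.6030, -0.7977)
n_1 = (+0.9636, -0.2674)
n_2 = (+0.9767, +0.2148)
n_3 = (+0.3939, +0.9191)
n_4 = (-0.8331, +0.5531)
  (0,1): δ = 68.42°  ·
  (0,2): δ = 40.51°  ✓
  (0,3): δ = 13.89°  ✓
  (0,4): δ = 93.51°  ·
  (1,2): δ = 152.09°  ·
  (1,3): δ = 97.69°  ·
  (1,4): δ = 18.07°  ✓
  (2,3): δ = 125.60°  ·
  (2,4): δ = 45.98°  ✓
  (3,4): δ = 100.38°  ·
antipodal pairs: 4

count = 4; pairs: (0,2), (0,3), (1,4), (2,4)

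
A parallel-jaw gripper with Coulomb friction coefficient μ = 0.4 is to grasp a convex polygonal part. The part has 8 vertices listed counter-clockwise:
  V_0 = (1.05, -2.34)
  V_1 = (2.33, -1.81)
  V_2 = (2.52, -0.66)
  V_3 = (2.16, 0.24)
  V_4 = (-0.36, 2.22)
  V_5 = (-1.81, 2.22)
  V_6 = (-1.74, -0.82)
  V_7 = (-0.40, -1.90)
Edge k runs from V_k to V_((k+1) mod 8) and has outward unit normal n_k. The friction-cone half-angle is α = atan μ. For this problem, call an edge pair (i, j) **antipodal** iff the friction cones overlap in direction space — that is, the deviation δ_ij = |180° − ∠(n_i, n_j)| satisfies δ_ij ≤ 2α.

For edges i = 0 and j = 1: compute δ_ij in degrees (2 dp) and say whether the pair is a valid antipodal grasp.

α = atan 0.4 = 21.80°;  2α = 43.60°
edge 0: e_0 = (+1.28, +0.53);  n_0 = (+0.3826, -0.9239)
edge 1: e_1 = (+0.19, +1.15);  n_1 = (+0.9866, -0.1630)
∠(n_0, n_1) = 58.13°
δ = |180° − 58.13°| = 121.87°
121.87° > 2α = 43.60°  →  invalid

δ = 121.87°, invalid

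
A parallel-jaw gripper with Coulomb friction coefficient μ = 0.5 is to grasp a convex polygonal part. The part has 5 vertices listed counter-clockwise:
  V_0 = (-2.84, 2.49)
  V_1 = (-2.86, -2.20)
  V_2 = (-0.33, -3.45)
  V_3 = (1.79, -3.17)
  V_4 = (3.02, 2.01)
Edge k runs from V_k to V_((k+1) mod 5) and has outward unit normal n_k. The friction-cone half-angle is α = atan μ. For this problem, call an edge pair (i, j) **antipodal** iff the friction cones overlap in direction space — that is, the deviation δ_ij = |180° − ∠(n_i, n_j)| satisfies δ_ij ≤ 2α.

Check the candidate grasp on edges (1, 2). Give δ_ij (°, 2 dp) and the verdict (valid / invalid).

α = atan 0.5 = 26.57°;  2α = 53.13°
edge 1: e_1 = (+2.53, -1.25);  n_1 = (-0.4430, -0.8965)
edge 2: e_2 = (+2.12, +0.28);  n_2 = (+0.1309, -0.9914)
∠(n_1, n_2) = 33.82°
δ = |180° − 33.82°| = 146.18°
146.18° > 2α = 53.13°  →  invalid

δ = 146.18°, invalid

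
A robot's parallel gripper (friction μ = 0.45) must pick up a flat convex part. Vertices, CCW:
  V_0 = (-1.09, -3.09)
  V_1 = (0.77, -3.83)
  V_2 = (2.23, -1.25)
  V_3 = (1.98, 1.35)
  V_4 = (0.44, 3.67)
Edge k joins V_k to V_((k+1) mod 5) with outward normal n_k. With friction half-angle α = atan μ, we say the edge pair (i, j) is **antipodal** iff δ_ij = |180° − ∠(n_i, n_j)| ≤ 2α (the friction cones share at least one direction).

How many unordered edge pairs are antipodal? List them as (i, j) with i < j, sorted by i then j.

α = atan 0.45 = 24.23°;  2α = 48.46°
n_0 = (-0.3697, -0.9292)
n_1 = (+0.8703, -0.4925)
n_2 = (+0.9954, +0.0957)
n_3 = (+0.8332, +0.5530)
n_4 = (-0.9753, +0.2207)
  (0,1): δ = 97.81°  ·
  (0,2): δ = 62.81°  ·
  (0,3): δ = 34.73°  ✓
  (0,4): δ = 98.94°  ·
  (1,2): δ = 145.00°  ·
  (1,3): δ = 116.92°  ·
  (1,4): δ = 16.75°  ✓
  (2,3): δ = 151.92°  ·
  (2,4): δ = 18.25°  ✓
  (3,4): δ = 46.33°  ✓
antipodal pairs: 4

count = 4; pairs: (0,3), (1,4), (2,4), (3,4)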